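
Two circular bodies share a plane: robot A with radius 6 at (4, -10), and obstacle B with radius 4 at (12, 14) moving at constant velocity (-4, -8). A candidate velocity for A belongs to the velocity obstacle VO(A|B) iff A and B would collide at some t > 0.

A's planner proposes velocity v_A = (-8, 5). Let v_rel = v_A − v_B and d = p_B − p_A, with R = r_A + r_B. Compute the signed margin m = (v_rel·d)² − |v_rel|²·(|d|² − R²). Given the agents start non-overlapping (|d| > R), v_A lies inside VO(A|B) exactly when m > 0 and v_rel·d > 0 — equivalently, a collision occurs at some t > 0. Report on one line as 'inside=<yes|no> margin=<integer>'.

d = (8, 24),  |d|² = 640;  R = 6+4 = 10,  c = 640−10² = 540
v_rel = (-4, 13),  |v_rel|² = 185;  v_rel·d = (-4)·(8) + (13)·(24) = 280
185·t² − 560·t + 540 = 0  ⇒  m = 280² − 185·540 = -21500
m = -21500 < 0,  v_rel·d = 280 > 0  ⇒  outside

inside=no margin=-21500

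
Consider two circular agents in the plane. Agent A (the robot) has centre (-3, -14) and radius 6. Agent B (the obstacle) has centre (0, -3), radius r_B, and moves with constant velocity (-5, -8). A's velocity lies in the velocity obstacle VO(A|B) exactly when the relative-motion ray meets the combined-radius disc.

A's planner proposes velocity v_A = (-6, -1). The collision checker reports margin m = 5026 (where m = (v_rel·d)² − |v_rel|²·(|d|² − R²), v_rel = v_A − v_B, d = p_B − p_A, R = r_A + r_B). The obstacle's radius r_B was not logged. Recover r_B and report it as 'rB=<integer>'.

m = 5026
d = (3, 11);  v_rel = (-1, 7),  |v_rel|² = 50
v_rel×d = (-1)·(11) − (7)·(3) = -32
since m = R²·50 − (-32)²:  R² = (1024 + 5026) / 50 = 121
R = √121 = 11  ⇒  r_B = 11 − 6 = 5

rB=5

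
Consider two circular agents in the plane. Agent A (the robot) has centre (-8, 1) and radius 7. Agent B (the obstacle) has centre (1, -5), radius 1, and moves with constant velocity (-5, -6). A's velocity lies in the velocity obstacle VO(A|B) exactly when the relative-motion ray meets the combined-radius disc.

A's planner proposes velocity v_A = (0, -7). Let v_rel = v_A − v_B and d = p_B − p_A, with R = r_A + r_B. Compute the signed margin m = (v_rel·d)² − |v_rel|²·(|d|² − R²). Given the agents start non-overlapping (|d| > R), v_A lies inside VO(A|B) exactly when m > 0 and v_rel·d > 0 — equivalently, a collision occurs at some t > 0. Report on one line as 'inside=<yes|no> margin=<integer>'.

d = (9, -6),  |d|² = 117;  R = 7+1 = 8,  c = 117−8² = 53
v_rel = (5, -1),  |v_rel|² = 26;  v_rel·d = (5)·(9) + (-1)·(-6) = 51
26·t² − 102·t + 53 = 0  ⇒  m = 51² − 26·53 = 1223
m = 1223 > 0,  v_rel·d = 51 > 0  ⇒  inside

inside=yes margin=1223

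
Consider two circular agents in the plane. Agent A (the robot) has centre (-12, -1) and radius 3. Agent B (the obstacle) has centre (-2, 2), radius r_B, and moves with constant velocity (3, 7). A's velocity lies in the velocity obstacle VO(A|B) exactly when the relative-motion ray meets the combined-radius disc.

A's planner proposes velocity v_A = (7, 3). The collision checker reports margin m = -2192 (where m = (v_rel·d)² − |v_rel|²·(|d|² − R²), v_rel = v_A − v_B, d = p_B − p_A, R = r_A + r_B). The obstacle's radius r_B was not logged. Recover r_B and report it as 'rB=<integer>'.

m = -2192
d = (10, 3);  v_rel = (4, -4),  |v_rel|² = 32
v_rel×d = (4)·(3) − (-4)·(10) = 52
since m = R²·32 − 52²:  R² = (2704 + -2192) / 32 = 16
R = √16 = 4  ⇒  r_B = 4 − 3 = 1

rB=1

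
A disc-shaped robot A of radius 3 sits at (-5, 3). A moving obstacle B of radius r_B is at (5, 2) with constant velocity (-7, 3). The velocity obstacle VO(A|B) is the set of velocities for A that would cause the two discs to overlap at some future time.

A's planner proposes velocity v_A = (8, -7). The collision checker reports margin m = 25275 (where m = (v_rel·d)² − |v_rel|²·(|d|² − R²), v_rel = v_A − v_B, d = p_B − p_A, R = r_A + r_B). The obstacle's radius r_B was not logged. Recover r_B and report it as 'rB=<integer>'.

m = 25275
d = (10, -1);  v_rel = (15, -10),  |v_rel|² = 325
v_rel×d = (15)·(-1) − (-10)·(10) = 85
since m = R²·325 − 85²:  R² = (7225 + 25275) / 325 = 100
R = √100 = 10  ⇒  r_B = 10 − 3 = 7

rB=7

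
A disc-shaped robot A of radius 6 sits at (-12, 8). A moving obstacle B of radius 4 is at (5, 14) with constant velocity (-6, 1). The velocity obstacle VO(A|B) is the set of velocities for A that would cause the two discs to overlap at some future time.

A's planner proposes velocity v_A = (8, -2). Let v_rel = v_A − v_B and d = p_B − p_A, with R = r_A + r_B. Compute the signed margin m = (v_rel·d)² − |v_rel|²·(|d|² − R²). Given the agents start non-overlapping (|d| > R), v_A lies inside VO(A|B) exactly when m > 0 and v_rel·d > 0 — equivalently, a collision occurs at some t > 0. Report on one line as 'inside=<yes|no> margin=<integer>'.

d = (17, 6),  |d|² = 325;  R = 6+4 = 10,  c = 325−10² = 225
v_rel = (14, -3),  |v_rel|² = 205;  v_rel·d = (14)·(17) + (-3)·(6) = 220
205·t² − 440·t + 225 = 0  ⇒  m = 220² − 205·225 = 2275
m = 2275 > 0,  v_rel·d = 220 > 0  ⇒  inside

inside=yes margin=2275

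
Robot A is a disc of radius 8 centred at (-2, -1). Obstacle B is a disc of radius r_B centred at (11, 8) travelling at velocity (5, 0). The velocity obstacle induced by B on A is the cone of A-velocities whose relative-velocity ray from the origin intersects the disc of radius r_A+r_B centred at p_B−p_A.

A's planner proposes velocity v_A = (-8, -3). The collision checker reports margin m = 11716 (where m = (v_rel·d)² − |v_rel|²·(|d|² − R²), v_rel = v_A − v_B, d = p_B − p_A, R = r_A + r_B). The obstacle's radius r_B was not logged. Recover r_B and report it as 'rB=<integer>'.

m = 11716
d = (13, 9);  v_rel = (-13, -3),  |v_rel|² = 178
v_rel×d = (-13)·(9) − (-3)·(13) = -78
since m = R²·178 − (-78)²:  R² = (6084 + 11716) / 178 = 100
R = √100 = 10  ⇒  r_B = 10 − 8 = 2

rB=2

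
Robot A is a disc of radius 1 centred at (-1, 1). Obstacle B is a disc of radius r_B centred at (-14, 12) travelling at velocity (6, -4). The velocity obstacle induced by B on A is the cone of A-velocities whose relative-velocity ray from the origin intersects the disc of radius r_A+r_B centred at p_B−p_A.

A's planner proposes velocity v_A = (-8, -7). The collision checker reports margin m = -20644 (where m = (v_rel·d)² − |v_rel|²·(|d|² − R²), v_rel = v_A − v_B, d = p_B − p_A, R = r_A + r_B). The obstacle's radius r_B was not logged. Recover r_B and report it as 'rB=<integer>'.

m = -20644
d = (-13, 11);  v_rel = (-14, -3),  |v_rel|² = 205
v_rel×d = (-14)·(11) − (-3)·(-13) = -193
since m = R²·205 − (-193)²:  R² = (37249 + -20644) / 205 = 81
R = √81 = 9  ⇒  r_B = 9 − 1 = 8

rB=8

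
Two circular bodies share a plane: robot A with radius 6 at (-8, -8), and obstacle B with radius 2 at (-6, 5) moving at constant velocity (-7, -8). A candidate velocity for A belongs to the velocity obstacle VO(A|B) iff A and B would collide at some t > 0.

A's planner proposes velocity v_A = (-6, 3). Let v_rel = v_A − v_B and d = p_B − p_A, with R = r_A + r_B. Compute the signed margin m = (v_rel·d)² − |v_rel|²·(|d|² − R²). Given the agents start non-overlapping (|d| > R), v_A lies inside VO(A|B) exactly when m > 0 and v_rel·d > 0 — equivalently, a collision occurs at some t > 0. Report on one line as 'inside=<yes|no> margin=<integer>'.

d = (2, 13),  |d|² = 173;  R = 6+2 = 8,  c = 173−8² = 109
v_rel = (1, 11),  |v_rel|² = 122;  v_rel·d = (1)·(2) + (11)·(13) = 145
122·t² − 290·t + 109 = 0  ⇒  m = 145² − 122·109 = 7727
m = 7727 > 0,  v_rel·d = 145 > 0  ⇒  inside

inside=yes margin=7727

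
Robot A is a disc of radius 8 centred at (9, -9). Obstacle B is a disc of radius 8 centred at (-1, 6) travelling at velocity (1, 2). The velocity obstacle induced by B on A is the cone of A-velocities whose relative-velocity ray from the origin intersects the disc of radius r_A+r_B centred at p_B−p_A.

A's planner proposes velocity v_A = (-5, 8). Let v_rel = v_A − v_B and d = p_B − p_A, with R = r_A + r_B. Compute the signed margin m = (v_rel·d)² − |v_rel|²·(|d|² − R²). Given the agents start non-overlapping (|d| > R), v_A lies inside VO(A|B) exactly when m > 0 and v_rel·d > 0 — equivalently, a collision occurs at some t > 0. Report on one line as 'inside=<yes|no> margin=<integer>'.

d = (-10, 15),  |d|² = 325;  R = 8+8 = 16,  c = 325−16² = 69
v_rel = (-6, 6),  |v_rel|² = 72;  v_rel·d = (-6)·(-10) + (6)·(15) = 150
72·t² − 300·t + 69 = 0  ⇒  m = 150² − 72·69 = 17532
m = 17532 > 0,  v_rel·d = 150 > 0  ⇒  inside

inside=yes margin=17532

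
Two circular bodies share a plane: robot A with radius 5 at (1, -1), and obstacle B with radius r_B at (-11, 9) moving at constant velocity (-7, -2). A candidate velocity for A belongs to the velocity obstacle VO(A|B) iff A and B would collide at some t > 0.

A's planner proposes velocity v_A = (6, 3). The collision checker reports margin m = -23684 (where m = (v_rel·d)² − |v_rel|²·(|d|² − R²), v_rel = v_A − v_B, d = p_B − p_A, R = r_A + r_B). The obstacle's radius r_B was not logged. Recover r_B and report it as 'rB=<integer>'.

m = -23684
d = (-12, 10);  v_rel = (13, 5),  |v_rel|² = 194
v_rel×d = (13)·(10) − (5)·(-12) = 190
since m = R²·194 − 190²:  R² = (36100 + -23684) / 194 = 64
R = √64 = 8  ⇒  r_B = 8 − 5 = 3

rB=3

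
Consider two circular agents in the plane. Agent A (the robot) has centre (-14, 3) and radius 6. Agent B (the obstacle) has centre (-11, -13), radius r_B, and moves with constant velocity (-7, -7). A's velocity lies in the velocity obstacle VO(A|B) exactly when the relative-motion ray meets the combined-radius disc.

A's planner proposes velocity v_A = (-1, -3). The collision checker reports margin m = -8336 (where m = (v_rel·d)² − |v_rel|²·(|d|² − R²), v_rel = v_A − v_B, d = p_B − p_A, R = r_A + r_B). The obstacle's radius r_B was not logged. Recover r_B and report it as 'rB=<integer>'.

m = -8336
d = (3, -16);  v_rel = (6, 4),  |v_rel|² = 52
v_rel×d = (6)·(-16) − (4)·(3) = -108
since m = R²·52 − (-108)²:  R² = (11664 + -8336) / 52 = 64
R = √64 = 8  ⇒  r_B = 8 − 6 = 2

rB=2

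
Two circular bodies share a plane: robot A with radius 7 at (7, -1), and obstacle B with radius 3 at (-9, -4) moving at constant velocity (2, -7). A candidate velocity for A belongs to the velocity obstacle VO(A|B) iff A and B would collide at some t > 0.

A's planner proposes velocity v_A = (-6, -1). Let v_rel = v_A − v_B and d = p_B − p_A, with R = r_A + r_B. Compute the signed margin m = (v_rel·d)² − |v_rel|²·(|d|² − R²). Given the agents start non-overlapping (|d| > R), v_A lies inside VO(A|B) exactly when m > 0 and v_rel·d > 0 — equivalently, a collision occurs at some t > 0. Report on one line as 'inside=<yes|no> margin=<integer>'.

d = (-16, -3),  |d|² = 265;  R = 7+3 = 10,  c = 265−10² = 165
v_rel = (-8, 6),  |v_rel|² = 100;  v_rel·d = (-8)·(-16) + (6)·(-3) = 110
100·t² − 220·t + 165 = 0  ⇒  m = 110² − 100·165 = -4400
m = -4400 < 0,  v_rel·d = 110 > 0  ⇒  outside

inside=no margin=-4400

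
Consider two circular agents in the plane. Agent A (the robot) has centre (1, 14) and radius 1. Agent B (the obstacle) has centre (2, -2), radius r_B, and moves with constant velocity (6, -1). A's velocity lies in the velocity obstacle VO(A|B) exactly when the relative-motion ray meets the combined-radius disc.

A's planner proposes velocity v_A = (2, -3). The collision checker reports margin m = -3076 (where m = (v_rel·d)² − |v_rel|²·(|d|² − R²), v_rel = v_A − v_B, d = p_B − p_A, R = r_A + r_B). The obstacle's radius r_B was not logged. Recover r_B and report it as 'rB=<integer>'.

m = -3076
d = (1, -16);  v_rel = (-4, -2),  |v_rel|² = 20
v_rel×d = (-4)·(-16) − (-2)·(1) = 66
since m = R²·20 − 66²:  R² = (4356 + -3076) / 20 = 64
R = √64 = 8  ⇒  r_B = 8 − 1 = 7

rB=7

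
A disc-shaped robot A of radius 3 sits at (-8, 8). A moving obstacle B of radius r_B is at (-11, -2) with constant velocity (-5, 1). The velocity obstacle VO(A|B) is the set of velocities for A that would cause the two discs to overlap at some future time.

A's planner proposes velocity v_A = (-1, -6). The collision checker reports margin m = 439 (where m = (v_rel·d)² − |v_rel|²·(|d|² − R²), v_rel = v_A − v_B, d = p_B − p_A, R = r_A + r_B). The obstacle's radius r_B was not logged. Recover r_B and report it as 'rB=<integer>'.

m = 439
d = (-3, -10);  v_rel = (4, -7),  |v_rel|² = 65
v_rel×d = (4)·(-10) − (-7)·(-3) = -61
since m = R²·65 − (-61)²:  R² = (3721 + 439) / 65 = 64
R = √64 = 8  ⇒  r_B = 8 − 3 = 5

rB=5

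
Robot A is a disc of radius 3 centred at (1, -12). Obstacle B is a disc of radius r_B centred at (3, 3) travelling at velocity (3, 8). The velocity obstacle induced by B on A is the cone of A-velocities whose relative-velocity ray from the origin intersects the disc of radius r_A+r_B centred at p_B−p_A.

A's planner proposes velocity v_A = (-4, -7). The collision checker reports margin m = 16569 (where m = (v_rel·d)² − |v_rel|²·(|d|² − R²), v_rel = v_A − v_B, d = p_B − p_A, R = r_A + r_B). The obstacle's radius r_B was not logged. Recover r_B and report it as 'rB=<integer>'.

m = 16569
d = (2, 15);  v_rel = (-7, -15),  |v_rel|² = 274
v_rel×d = (-7)·(15) − (-15)·(2) = -75
since m = R²·274 − (-75)²:  R² = (5625 + 16569) / 274 = 81
R = √81 = 9  ⇒  r_B = 9 − 3 = 6

rB=6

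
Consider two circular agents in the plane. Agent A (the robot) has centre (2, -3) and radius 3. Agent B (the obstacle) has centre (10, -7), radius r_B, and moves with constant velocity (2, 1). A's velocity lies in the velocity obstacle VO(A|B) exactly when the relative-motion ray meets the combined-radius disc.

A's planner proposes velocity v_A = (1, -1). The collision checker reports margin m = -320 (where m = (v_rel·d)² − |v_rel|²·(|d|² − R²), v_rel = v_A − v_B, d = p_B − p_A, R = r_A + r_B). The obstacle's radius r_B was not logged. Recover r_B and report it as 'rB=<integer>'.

m = -320
d = (8, -4);  v_rel = (-1, -2),  |v_rel|² = 5
v_rel×d = (-1)·(-4) − (-2)·(8) = 20
since m = R²·5 − 20²:  R² = (400 + -320) / 5 = 16
R = √16 = 4  ⇒  r_B = 4 − 3 = 1

rB=1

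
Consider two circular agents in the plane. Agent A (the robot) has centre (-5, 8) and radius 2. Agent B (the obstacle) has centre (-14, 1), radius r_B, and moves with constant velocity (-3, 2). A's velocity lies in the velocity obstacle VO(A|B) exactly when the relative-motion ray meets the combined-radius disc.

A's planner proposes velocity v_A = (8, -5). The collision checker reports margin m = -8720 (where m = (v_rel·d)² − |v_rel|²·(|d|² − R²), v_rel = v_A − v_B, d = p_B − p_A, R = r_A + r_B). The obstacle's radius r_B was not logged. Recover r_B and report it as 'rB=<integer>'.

m = -8720
d = (-9, -7);  v_rel = (11, -7),  |v_rel|² = 170
v_rel×d = (11)·(-7) − (-7)·(-9) = -140
since m = R²·170 − (-140)²:  R² = (19600 + -8720) / 170 = 64
R = √64 = 8  ⇒  r_B = 8 − 2 = 6

rB=6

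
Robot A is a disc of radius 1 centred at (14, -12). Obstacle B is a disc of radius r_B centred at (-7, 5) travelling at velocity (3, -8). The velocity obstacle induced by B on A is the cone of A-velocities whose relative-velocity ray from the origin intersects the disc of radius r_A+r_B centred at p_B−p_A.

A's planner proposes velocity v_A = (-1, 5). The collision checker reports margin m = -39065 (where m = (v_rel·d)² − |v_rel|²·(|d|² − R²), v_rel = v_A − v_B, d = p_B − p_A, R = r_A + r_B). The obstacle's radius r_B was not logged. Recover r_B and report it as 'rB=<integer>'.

m = -39065
d = (-21, 17);  v_rel = (-4, 13),  |v_rel|² = 185
v_rel×d = (-4)·(17) − (13)·(-21) = 205
since m = R²·185 − 205²:  R² = (42025 + -39065) / 185 = 16
R = √16 = 4  ⇒  r_B = 4 − 1 = 3

rB=3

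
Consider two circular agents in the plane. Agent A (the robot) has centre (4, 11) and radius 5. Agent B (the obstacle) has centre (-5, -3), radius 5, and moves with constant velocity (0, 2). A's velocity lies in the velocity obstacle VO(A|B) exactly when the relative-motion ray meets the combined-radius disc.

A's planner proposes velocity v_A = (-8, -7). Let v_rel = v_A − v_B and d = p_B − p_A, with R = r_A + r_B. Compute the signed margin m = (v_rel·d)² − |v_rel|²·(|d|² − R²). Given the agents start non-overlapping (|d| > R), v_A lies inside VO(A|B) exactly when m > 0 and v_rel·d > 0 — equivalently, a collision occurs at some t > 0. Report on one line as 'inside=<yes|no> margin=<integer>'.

d = (-9, -14),  |d|² = 277;  R = 5+5 = 10,  c = 277−10² = 177
v_rel = (-8, -9),  |v_rel|² = 145;  v_rel·d = (-8)·(-9) + (-9)·(-14) = 198
145·t² − 396·t + 177 = 0  ⇒  m = 198² − 145·177 = 13539
m = 13539 > 0,  v_rel·d = 198 > 0  ⇒  inside

inside=yes margin=13539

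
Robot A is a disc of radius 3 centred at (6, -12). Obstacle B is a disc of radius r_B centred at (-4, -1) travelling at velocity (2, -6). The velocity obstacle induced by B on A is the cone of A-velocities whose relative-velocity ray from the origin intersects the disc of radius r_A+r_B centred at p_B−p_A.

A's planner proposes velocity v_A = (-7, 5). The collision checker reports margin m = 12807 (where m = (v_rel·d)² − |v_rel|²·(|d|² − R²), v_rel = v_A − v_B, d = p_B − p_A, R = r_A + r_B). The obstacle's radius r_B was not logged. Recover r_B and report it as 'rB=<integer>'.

m = 12807
d = (-10, 11);  v_rel = (-9, 11),  |v_rel|² = 202
v_rel×d = (-9)·(11) − (11)·(-10) = 11
since m = R²·202 − 11²:  R² = (121 + 12807) / 202 = 64
R = √64 = 8  ⇒  r_B = 8 − 3 = 5

rB=5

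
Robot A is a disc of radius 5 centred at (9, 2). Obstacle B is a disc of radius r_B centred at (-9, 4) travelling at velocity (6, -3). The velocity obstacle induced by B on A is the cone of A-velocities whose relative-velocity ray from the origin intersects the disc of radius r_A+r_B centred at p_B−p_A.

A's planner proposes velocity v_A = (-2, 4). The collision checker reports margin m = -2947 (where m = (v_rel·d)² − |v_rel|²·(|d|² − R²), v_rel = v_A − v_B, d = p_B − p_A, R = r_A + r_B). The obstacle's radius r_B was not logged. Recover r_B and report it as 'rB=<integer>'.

m = -2947
d = (-18, 2);  v_rel = (-8, 7),  |v_rel|² = 113
v_rel×d = (-8)·(2) − (7)·(-18) = 110
since m = R²·113 − 110²:  R² = (12100 + -2947) / 113 = 81
R = √81 = 9  ⇒  r_B = 9 − 5 = 4

rB=4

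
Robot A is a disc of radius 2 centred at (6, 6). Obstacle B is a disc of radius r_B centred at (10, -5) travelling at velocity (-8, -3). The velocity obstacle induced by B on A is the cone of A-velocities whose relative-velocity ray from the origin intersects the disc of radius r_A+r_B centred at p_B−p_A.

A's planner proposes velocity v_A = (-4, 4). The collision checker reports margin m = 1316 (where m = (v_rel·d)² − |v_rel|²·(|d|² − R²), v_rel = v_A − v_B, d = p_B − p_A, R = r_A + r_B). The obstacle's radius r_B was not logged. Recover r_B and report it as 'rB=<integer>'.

m = 1316
d = (4, -11);  v_rel = (4, 7),  |v_rel|² = 65
v_rel×d = (4)·(-11) − (7)·(4) = -72
since m = R²·65 − (-72)²:  R² = (5184 + 1316) / 65 = 100
R = √100 = 10  ⇒  r_B = 10 − 2 = 8

rB=8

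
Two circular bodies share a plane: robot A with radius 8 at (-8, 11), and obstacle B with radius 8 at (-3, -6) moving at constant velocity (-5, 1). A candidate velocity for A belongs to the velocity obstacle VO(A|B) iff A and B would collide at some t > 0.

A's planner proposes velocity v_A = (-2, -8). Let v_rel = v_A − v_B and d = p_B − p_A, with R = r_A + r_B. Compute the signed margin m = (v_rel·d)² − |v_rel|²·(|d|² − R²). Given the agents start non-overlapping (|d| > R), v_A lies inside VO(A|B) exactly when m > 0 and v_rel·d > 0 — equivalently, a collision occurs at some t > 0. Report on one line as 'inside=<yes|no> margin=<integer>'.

d = (5, -17),  |d|² = 314;  R = 8+8 = 16,  c = 314−16² = 58
v_rel = (3, -9),  |v_rel|² = 90;  v_rel·d = (3)·(5) + (-9)·(-17) = 168
90·t² − 336·t + 58 = 0  ⇒  m = 168² − 90·58 = 23004
m = 23004 > 0,  v_rel·d = 168 > 0  ⇒  inside

inside=yes margin=23004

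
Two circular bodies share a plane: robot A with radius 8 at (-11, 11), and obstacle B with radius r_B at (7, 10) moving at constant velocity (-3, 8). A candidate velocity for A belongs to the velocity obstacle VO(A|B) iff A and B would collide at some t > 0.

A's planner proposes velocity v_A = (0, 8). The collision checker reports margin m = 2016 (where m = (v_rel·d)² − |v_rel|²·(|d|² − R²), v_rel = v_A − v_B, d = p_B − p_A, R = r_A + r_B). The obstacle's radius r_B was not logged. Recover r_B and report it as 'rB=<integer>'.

m = 2016
d = (18, -1);  v_rel = (3, 0),  |v_rel|² = 9
v_rel×d = (3)·(-1) − (0)·(18) = -3
since m = R²·9 − (-3)²:  R² = (9 + 2016) / 9 = 225
R = √225 = 15  ⇒  r_B = 15 − 8 = 7

rB=7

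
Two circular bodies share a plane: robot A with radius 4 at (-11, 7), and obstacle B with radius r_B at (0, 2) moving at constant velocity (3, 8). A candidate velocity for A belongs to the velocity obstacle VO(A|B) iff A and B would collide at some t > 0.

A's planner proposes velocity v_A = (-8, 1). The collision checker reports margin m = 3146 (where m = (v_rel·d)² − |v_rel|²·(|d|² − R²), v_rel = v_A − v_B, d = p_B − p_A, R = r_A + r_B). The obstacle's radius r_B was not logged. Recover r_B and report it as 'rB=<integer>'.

m = 3146
d = (11, -5);  v_rel = (-11, -7),  |v_rel|² = 170
v_rel×d = (-11)·(-5) − (-7)·(11) = 132
since m = R²·170 − 132²:  R² = (17424 + 3146) / 170 = 121
R = √121 = 11  ⇒  r_B = 11 − 4 = 7

rB=7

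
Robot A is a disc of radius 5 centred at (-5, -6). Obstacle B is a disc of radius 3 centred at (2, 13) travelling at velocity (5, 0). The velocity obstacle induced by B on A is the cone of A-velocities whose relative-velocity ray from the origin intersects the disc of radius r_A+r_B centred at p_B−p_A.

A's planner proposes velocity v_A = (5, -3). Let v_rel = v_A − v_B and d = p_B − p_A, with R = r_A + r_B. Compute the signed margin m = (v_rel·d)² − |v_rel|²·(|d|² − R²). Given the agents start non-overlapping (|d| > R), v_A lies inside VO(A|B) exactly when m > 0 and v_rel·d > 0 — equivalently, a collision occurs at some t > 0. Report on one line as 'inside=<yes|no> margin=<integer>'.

d = (7, 19),  |d|² = 410;  R = 5+3 = 8,  c = 410−8² = 346
v_rel = (0, -3),  |v_rel|² = 9;  v_rel·d = (0)·(7) + (-3)·(19) = -57
9·t² + 114·t + 346 = 0  ⇒  m = (-57)² − 9·346 = 135
m = 135 > 0,  v_rel·d = -57 < 0  ⇒  outside

inside=no margin=135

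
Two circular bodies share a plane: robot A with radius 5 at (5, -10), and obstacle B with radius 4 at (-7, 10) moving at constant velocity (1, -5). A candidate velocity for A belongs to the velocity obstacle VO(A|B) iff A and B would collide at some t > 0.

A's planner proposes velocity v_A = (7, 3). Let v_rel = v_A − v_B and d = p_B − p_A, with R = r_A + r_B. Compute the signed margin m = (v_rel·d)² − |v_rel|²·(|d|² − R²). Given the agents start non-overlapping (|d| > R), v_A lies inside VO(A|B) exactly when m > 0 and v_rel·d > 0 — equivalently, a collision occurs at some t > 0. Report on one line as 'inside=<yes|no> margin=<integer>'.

d = (-12, 20),  |d|² = 544;  R = 5+4 = 9,  c = 544−9² = 463
v_rel = (6, 8),  |v_rel|² = 100;  v_rel·d = (6)·(-12) + (8)·(20) = 88
100·t² − 176·t + 463 = 0  ⇒  m = 88² − 100·463 = -38556
m = -38556 < 0,  v_rel·d = 88 > 0  ⇒  outside

inside=no margin=-38556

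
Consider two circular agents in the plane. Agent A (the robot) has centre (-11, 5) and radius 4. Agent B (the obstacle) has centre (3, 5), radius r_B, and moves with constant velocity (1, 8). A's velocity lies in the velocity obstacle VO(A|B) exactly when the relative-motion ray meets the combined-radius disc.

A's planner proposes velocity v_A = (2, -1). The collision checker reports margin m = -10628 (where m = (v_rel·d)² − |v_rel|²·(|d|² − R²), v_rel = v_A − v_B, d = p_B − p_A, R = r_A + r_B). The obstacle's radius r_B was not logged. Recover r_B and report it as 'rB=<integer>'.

m = -10628
d = (14, 0);  v_rel = (1, -9),  |v_rel|² = 82
v_rel×d = (1)·(0) − (-9)·(14) = 126
since m = R²·82 − 126²:  R² = (15876 + -10628) / 82 = 64
R = √64 = 8  ⇒  r_B = 8 − 4 = 4

rB=4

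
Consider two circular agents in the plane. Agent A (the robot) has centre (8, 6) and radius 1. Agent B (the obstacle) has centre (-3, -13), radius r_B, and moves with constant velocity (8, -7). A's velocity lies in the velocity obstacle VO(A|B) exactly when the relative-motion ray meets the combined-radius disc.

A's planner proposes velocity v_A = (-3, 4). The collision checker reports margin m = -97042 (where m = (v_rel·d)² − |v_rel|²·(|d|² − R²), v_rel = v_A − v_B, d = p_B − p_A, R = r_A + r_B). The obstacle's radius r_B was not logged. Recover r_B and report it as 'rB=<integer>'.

m = -97042
d = (-11, -19);  v_rel = (-11, 11),  |v_rel|² = 242
v_rel×d = (-11)·(-19) − (11)·(-11) = 330
since m = R²·242 − 330²:  R² = (108900 + -97042) / 242 = 49
R = √49 = 7  ⇒  r_B = 7 − 1 = 6

rB=6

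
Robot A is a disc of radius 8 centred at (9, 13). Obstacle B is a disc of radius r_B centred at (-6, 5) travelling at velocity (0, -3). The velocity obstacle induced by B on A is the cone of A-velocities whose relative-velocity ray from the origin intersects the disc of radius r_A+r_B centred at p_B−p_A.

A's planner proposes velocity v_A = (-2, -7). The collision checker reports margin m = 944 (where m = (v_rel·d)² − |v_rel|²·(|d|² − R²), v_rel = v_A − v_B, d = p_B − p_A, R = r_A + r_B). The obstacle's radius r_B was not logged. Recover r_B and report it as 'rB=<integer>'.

m = 944
d = (-15, -8);  v_rel = (-2, -4),  |v_rel|² = 20
v_rel×d = (-2)·(-8) − (-4)·(-15) = -44
since m = R²·20 − (-44)²:  R² = (1936 + 944) / 20 = 144
R = √144 = 12  ⇒  r_B = 12 − 8 = 4

rB=4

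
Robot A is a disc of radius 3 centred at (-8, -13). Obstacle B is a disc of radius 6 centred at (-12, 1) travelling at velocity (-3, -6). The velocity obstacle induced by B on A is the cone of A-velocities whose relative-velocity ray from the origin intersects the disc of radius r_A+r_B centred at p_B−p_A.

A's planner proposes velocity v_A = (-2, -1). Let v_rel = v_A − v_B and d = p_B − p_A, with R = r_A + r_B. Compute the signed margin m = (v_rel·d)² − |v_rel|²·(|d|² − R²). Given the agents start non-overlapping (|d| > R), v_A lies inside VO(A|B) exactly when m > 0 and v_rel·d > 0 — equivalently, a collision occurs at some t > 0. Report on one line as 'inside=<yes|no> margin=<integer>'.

d = (-4, 14),  |d|² = 212;  R = 3+6 = 9,  c = 212−9² = 131
v_rel = (1, 5),  |v_rel|² = 26;  v_rel·d = (1)·(-4) + (5)·(14) = 66
26·t² − 132·t + 131 = 0  ⇒  m = 66² − 26·131 = 950
m = 950 > 0,  v_rel·d = 66 > 0  ⇒  inside

inside=yes margin=950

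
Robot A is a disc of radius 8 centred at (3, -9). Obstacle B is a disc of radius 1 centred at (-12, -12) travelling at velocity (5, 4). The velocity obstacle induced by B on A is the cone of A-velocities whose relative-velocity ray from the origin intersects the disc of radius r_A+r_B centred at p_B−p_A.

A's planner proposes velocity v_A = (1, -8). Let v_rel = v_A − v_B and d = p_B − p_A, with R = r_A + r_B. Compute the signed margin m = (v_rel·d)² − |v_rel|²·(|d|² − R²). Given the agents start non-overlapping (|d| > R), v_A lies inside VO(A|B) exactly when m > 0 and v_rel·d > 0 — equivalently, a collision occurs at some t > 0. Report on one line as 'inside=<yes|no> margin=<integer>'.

d = (-15, -3),  |d|² = 234;  R = 8+1 = 9,  c = 234−9² = 153
v_rel = (-4, -12),  |v_rel|² = 160;  v_rel·d = (-4)·(-15) + (-12)·(-3) = 96
160·t² − 192·t + 153 = 0  ⇒  m = 96² − 160·153 = -15264
m = -15264 < 0,  v_rel·d = 96 > 0  ⇒  outside

inside=no margin=-15264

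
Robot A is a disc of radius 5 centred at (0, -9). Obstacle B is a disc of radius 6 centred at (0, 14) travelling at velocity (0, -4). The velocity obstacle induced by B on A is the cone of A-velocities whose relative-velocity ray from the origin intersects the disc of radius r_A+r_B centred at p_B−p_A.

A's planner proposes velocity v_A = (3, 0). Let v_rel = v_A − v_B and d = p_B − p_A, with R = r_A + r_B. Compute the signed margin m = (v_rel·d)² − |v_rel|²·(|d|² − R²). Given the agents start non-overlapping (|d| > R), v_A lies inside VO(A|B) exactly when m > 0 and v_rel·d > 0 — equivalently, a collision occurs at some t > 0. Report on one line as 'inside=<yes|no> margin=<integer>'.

d = (0, 23),  |d|² = 529;  R = 5+6 = 11,  c = 529−11² = 408
v_rel = (3, 4),  |v_rel|² = 25;  v_rel·d = (3)·(0) + (4)·(23) = 92
25·t² − 184·t + 408 = 0  ⇒  m = 92² − 25·408 = -1736
m = -1736 < 0,  v_rel·d = 92 > 0  ⇒  outside

inside=no margin=-1736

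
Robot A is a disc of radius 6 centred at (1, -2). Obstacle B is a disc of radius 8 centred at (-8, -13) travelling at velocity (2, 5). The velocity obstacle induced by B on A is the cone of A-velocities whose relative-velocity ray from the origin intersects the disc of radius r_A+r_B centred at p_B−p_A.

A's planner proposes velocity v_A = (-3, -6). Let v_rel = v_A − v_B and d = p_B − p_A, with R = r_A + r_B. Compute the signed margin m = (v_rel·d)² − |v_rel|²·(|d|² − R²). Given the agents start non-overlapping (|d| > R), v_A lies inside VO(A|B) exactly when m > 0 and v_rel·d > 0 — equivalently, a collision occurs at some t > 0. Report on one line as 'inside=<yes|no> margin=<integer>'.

d = (-9, -11),  |d|² = 202;  R = 6+8 = 14,  c = 202−14² = 6
v_rel = (-5, -11),  |v_rel|² = 146;  v_rel·d = (-5)·(-9) + (-11)·(-11) = 166
146·t² − 332·t + 6 = 0  ⇒  m = 166² − 146·6 = 26680
m = 26680 > 0,  v_rel·d = 166 > 0  ⇒  inside

inside=yes margin=26680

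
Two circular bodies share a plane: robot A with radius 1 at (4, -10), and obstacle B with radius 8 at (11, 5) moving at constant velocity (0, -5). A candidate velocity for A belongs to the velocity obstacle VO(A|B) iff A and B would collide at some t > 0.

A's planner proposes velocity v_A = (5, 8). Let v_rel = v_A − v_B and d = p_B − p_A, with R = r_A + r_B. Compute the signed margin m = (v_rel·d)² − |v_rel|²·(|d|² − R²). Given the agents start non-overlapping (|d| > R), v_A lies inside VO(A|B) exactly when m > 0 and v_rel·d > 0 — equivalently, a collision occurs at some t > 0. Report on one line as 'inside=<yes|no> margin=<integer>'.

d = (7, 15),  |d|² = 274;  R = 1+8 = 9,  c = 274−9² = 193
v_rel = (5, 13),  |v_rel|² = 194;  v_rel·d = (5)·(7) + (13)·(15) = 230
194·t² − 460·t + 193 = 0  ⇒  m = 230² − 194·193 = 15458
m = 15458 > 0,  v_rel·d = 230 > 0  ⇒  inside

inside=yes margin=15458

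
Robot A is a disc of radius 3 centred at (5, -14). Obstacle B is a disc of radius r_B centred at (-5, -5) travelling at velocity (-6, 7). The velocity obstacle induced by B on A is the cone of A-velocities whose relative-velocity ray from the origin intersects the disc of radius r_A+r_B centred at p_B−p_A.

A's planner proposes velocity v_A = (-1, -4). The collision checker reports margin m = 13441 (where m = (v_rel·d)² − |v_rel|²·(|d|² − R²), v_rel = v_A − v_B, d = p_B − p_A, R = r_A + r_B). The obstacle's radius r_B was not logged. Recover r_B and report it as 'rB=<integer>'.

m = 13441
d = (-10, 9);  v_rel = (5, -11),  |v_rel|² = 146
v_rel×d = (5)·(9) − (-11)·(-10) = -65
since m = R²·146 − (-65)²:  R² = (4225 + 13441) / 146 = 121
R = √121 = 11  ⇒  r_B = 11 − 3 = 8

rB=8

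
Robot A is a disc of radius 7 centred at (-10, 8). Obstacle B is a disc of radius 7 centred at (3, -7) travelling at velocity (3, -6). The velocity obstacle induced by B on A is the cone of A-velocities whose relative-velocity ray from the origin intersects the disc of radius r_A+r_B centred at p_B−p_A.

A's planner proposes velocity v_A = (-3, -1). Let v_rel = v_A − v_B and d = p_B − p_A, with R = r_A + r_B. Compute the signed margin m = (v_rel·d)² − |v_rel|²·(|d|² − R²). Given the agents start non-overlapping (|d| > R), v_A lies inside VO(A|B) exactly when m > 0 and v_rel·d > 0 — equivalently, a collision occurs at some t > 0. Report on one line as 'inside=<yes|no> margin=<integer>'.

d = (13, -15),  |d|² = 394;  R = 7+7 = 14,  c = 394−14² = 198
v_rel = (-6, 5),  |v_rel|² = 61;  v_rel·d = (-6)·(13) + (5)·(-15) = -153
61·t² + 306·t + 198 = 0  ⇒  m = (-153)² − 61·198 = 11331
m = 11331 > 0,  v_rel·d = -153 < 0  ⇒  outside

inside=no margin=11331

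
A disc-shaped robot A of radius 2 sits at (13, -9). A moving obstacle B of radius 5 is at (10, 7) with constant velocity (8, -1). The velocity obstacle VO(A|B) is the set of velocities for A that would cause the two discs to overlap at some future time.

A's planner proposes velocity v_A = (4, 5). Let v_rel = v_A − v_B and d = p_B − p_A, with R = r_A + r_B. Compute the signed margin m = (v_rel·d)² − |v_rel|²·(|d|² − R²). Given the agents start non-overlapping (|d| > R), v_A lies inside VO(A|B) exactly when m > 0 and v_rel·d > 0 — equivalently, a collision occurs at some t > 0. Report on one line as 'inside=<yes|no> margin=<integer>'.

d = (-3, 16),  |d|² = 265;  R = 2+5 = 7,  c = 265−7² = 216
v_rel = (-4, 6),  |v_rel|² = 52;  v_rel·d = (-4)·(-3) + (6)·(16) = 108
52·t² − 216·t + 216 = 0  ⇒  m = 108² − 52·216 = 432
m = 432 > 0,  v_rel·d = 108 > 0  ⇒  inside

inside=yes margin=432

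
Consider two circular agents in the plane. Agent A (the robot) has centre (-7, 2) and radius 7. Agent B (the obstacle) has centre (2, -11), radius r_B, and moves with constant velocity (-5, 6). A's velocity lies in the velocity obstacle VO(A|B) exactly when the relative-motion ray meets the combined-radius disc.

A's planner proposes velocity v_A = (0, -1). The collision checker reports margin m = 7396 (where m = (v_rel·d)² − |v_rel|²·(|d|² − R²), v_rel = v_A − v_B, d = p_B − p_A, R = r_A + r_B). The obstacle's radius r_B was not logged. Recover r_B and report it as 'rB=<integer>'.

m = 7396
d = (9, -13);  v_rel = (5, -7),  |v_rel|² = 74
v_rel×d = (5)·(-13) − (-7)·(9) = -2
since m = R²·74 − (-2)²:  R² = (4 + 7396) / 74 = 100
R = √100 = 10  ⇒  r_B = 10 − 7 = 3

rB=3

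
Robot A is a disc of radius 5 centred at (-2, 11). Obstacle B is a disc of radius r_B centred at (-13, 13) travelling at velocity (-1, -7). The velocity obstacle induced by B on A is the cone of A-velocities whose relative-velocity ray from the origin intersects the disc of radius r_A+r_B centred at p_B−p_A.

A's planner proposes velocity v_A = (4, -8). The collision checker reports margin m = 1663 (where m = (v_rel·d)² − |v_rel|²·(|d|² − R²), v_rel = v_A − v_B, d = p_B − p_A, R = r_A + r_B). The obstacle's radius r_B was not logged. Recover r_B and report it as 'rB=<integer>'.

m = 1663
d = (-11, 2);  v_rel = (5, -1),  |v_rel|² = 26
v_rel×d = (5)·(2) − (-1)·(-11) = -1
since m = R²·26 − (-1)²:  R² = (1 + 1663) / 26 = 64
R = √64 = 8  ⇒  r_B = 8 − 5 = 3

rB=3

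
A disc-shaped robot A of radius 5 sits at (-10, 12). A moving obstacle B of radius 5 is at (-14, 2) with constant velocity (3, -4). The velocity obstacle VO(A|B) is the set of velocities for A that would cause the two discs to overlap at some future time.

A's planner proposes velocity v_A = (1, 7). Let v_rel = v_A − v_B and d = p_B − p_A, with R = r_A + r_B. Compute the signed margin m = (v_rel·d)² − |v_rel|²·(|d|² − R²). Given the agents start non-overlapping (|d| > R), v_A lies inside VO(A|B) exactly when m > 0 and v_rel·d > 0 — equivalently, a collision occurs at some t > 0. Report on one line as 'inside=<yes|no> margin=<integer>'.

d = (-4, -10),  |d|² = 116;  R = 5+5 = 10,  c = 116−10² = 16
v_rel = (-2, 11),  |v_rel|² = 125;  v_rel·d = (-2)·(-4) + (11)·(-10) = -102
125·t² + 204·t + 16 = 0  ⇒  m = (-102)² − 125·16 = 8404
m = 8404 > 0,  v_rel·d = -102 < 0  ⇒  outside

inside=no margin=8404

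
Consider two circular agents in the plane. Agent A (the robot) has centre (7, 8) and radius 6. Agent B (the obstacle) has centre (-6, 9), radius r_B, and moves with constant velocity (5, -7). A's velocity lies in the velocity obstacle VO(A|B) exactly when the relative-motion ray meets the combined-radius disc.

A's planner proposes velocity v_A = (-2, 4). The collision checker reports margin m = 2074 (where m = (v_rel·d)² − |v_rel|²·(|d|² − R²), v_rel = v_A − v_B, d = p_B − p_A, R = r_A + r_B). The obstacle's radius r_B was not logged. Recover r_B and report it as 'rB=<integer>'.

m = 2074
d = (-13, 1);  v_rel = (-7, 11),  |v_rel|² = 170
v_rel×d = (-7)·(1) − (11)·(-13) = 136
since m = R²·170 − 136²:  R² = (18496 + 2074) / 170 = 121
R = √121 = 11  ⇒  r_B = 11 − 6 = 5

rB=5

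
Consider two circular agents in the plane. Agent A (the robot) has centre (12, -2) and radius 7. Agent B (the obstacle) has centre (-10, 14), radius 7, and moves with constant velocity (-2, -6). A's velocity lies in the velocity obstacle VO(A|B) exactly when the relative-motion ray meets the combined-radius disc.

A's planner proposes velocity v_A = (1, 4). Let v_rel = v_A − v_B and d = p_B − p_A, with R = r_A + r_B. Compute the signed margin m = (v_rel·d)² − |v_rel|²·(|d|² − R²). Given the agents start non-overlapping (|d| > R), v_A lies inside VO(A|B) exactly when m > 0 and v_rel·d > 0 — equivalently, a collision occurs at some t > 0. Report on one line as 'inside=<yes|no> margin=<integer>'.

d = (-22, 16),  |d|² = 740;  R = 7+7 = 14,  c = 740−14² = 544
v_rel = (3, 10),  |v_rel|² = 109;  v_rel·d = (3)·(-22) + (10)·(16) = 94
109·t² − 188·t + 544 = 0  ⇒  m = 94² − 109·544 = -50460
m = -50460 < 0,  v_rel·d = 94 > 0  ⇒  outside

inside=no margin=-50460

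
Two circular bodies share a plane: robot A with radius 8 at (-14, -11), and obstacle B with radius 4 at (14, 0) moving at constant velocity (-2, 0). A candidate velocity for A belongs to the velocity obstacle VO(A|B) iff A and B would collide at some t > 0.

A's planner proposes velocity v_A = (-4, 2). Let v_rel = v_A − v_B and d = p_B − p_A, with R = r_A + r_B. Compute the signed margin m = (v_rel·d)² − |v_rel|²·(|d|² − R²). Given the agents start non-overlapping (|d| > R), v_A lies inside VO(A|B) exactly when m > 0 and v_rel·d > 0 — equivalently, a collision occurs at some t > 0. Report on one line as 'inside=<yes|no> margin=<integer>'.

d = (28, 11),  |d|² = 905;  R = 8+4 = 12,  c = 905−12² = 761
v_rel = (-2, 2),  |v_rel|² = 8;  v_rel·d = (-2)·(28) + (2)·(11) = -34
8·t² + 68·t + 761 = 0  ⇒  m = (-34)² − 8·761 = -4932
m = -4932 < 0,  v_rel·d = -34 < 0  ⇒  outside

inside=no margin=-4932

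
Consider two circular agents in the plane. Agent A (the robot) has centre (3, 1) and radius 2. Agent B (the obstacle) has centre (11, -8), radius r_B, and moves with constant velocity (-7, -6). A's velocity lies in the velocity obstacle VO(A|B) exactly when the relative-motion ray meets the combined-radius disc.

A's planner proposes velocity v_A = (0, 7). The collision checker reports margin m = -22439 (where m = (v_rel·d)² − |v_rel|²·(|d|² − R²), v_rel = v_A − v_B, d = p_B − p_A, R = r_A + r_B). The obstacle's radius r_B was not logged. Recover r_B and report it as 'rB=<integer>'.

m = -22439
d = (8, -9);  v_rel = (7, 13),  |v_rel|² = 218
v_rel×d = (7)·(-9) − (13)·(8) = -167
since m = R²·218 − (-167)²:  R² = (27889 + -22439) / 218 = 25
R = √25 = 5  ⇒  r_B = 5 − 2 = 3

rB=3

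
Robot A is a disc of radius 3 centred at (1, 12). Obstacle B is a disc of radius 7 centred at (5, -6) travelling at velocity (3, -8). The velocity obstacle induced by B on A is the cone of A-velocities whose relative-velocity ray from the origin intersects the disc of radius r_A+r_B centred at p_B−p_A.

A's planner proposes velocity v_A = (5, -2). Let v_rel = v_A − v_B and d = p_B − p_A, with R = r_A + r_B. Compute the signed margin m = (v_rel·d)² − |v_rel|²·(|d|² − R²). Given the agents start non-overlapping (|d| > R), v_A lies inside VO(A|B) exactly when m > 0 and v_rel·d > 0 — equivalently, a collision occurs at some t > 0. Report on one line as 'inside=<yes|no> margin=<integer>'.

d = (4, -18),  |d|² = 340;  R = 3+7 = 10,  c = 340−10² = 240
v_rel = (2, 6),  |v_rel|² = 40;  v_rel·d = (2)·(4) + (6)·(-18) = -100
40·t² + 200·t + 240 = 0  ⇒  m = (-100)² − 40·240 = 400
m = 400 > 0,  v_rel·d = -100 < 0  ⇒  outside

inside=no margin=400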